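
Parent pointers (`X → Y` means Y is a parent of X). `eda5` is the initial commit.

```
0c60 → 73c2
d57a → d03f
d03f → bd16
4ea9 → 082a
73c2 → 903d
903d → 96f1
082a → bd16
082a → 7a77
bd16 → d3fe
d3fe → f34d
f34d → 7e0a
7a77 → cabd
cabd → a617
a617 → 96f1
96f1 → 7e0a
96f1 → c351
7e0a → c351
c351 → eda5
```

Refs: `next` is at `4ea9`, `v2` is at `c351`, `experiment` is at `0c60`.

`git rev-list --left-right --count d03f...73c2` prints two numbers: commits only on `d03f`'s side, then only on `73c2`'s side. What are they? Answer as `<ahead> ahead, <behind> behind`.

Reachable from d03f: {7e0a, bd16, c351, d03f, d3fe, eda5, f34d}.
Reachable from 73c2: {73c2, 7e0a, 903d, 96f1, c351, eda5}.
Only in d03f's history (ahead): {bd16, d03f, d3fe, f34d} — 4.
Only in 73c2's history (behind): {73c2, 903d, 96f1} — 3.

4 ahead, 3 behind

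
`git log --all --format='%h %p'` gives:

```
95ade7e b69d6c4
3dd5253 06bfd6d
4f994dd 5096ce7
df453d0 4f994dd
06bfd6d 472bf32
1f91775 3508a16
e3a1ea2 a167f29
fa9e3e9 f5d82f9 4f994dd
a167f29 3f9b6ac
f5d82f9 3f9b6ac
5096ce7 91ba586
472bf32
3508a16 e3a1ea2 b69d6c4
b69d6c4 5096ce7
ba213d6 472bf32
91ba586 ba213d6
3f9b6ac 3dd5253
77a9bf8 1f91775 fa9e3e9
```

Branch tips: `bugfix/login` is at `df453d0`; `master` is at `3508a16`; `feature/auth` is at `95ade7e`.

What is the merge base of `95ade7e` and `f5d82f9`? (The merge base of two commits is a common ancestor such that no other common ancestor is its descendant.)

Ancestors of 95ade7e: {472bf32, 5096ce7, 91ba586, 95ade7e, b69d6c4, ba213d6}.
Ancestors of f5d82f9: {06bfd6d, 3dd5253, 3f9b6ac, 472bf32, f5d82f9}.
Common ancestors: {472bf32}.
The only common ancestor is 472bf32, so it is the merge base.

472bf32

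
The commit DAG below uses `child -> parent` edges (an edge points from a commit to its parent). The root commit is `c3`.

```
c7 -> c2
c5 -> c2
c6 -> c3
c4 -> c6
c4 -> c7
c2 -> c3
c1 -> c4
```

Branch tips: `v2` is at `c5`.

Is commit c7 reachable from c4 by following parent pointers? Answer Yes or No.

Ancestors of c4 (commits reachable by following parents): {c2, c3, c4, c6, c7}.
c7 is in that set, so it is an ancestor of c4.

Yes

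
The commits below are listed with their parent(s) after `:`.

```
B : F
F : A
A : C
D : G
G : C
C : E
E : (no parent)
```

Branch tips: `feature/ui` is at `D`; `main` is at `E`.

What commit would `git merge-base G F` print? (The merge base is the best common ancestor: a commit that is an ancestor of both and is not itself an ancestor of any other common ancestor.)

Ancestors of G: {C, E, G}.
Ancestors of F: {A, C, E, F}.
Common ancestors: {C, E}.
Among these, C is not an ancestor of any other common ancestor — it is the merge base.

C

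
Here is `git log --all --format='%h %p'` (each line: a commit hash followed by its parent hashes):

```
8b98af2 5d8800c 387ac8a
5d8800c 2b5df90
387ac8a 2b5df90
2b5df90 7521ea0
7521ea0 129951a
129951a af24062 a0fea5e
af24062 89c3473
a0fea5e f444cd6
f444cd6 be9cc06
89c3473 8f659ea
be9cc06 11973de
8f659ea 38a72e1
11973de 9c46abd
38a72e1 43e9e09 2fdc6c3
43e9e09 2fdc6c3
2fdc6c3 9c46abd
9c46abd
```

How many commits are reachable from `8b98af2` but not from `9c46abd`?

Reachable from 8b98af2: {11973de, 129951a, 2b5df90, 2fdc6c3, 387ac8a, 38a72e1, 43e9e09, 5d8800c, 7521ea0, 89c3473, 8b98af2, 8f659ea, 9c46abd, a0fea5e, af24062, be9cc06, f444cd6}.
Reachable from 9c46abd: {9c46abd}.
In 8b98af2's history but not 9c46abd's: {11973de, 129951a, 2b5df90, 2fdc6c3, 387ac8a, 38a72e1, 43e9e09, 5d8800c, 7521ea0, 89c3473, 8b98af2, 8f659ea, a0fea5e, af24062, be9cc06, f444cd6} — 16 commits.

16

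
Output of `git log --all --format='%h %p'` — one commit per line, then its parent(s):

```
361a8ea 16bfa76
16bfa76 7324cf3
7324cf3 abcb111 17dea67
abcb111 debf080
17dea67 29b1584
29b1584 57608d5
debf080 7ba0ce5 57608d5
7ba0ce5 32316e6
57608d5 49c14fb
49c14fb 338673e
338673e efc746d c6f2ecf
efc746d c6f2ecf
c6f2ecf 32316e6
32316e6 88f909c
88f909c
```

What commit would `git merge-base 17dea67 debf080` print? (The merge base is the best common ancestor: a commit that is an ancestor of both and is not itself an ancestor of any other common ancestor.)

57608d5

Ancestors of 17dea67: {17dea67, 29b1584, 32316e6, 338673e, 49c14fb, 57608d5, 88f909c, c6f2ecf, efc746d}.
Ancestors of debf080: {32316e6, 338673e, 49c14fb, 57608d5, 7ba0ce5, 88f909c, c6f2ecf, debf080, efc746d}.
Common ancestors: {32316e6, 338673e, 49c14fb, 57608d5, 88f909c, c6f2ecf, efc746d}.
Among these, 57608d5 is not an ancestor of any other common ancestor — it is the merge base.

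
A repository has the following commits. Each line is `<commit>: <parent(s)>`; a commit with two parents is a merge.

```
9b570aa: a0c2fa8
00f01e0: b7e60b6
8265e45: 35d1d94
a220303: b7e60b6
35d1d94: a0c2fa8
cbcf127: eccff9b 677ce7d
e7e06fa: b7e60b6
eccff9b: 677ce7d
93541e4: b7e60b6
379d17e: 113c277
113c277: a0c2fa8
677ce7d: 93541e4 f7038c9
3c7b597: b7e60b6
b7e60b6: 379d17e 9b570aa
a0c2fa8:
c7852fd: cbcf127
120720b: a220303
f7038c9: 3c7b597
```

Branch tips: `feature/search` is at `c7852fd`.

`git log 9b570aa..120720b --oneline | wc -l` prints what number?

5

Reachable from 120720b: {113c277, 120720b, 379d17e, 9b570aa, a0c2fa8, a220303, b7e60b6}.
Reachable from 9b570aa: {9b570aa, a0c2fa8}.
In 120720b's history but not 9b570aa's: {113c277, 120720b, 379d17e, a220303, b7e60b6} — 5 commits.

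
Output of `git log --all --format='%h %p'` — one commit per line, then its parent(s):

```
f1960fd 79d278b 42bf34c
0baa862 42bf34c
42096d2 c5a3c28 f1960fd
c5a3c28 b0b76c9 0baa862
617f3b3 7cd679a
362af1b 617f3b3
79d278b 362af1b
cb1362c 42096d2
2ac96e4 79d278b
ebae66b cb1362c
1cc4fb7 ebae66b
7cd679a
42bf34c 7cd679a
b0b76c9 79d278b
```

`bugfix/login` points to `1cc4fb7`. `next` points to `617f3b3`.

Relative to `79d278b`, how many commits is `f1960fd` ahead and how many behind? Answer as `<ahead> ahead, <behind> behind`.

2 ahead, 0 behind

Reachable from f1960fd: {362af1b, 42bf34c, 617f3b3, 79d278b, 7cd679a, f1960fd}.
Reachable from 79d278b: {362af1b, 617f3b3, 79d278b, 7cd679a}.
Only in f1960fd's history (ahead): {42bf34c, f1960fd} — 2.
Only in 79d278b's history (behind): {} — 0.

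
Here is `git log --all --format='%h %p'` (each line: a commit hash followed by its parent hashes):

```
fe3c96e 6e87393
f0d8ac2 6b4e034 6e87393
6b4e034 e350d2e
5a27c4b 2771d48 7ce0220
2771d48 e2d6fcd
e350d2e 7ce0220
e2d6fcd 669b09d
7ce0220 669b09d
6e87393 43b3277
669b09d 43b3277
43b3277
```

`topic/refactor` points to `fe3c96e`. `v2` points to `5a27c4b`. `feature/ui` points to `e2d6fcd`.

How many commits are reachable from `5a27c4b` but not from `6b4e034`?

Reachable from 5a27c4b: {2771d48, 43b3277, 5a27c4b, 669b09d, 7ce0220, e2d6fcd}.
Reachable from 6b4e034: {43b3277, 669b09d, 6b4e034, 7ce0220, e350d2e}.
In 5a27c4b's history but not 6b4e034's: {2771d48, 5a27c4b, e2d6fcd} — 3 commits.

3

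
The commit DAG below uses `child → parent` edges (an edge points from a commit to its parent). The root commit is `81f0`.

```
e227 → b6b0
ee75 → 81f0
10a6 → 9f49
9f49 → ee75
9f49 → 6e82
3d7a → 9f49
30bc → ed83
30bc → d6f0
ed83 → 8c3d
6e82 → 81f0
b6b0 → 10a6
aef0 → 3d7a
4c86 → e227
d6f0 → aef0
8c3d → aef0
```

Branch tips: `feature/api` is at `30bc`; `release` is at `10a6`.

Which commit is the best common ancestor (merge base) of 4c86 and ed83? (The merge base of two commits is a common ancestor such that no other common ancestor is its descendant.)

9f49

Ancestors of 4c86: {10a6, 4c86, 6e82, 81f0, 9f49, b6b0, e227, ee75}.
Ancestors of ed83: {3d7a, 6e82, 81f0, 8c3d, 9f49, aef0, ed83, ee75}.
Common ancestors: {6e82, 81f0, 9f49, ee75}.
Among these, 9f49 is not an ancestor of any other common ancestor — it is the merge base.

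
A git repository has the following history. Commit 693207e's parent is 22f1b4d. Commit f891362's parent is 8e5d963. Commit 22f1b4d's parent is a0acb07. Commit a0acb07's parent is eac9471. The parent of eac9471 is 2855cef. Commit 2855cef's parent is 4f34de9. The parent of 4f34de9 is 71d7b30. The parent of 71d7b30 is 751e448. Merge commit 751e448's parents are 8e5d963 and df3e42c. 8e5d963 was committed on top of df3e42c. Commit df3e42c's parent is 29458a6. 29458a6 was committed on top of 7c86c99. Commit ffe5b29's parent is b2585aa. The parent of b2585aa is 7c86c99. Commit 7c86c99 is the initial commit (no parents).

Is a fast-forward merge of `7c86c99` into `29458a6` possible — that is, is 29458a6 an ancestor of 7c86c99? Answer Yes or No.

No

A fast-forward from 29458a6 to 7c86c99 is possible iff 29458a6 is an ancestor of 7c86c99.
Ancestors of 7c86c99: {7c86c99}.
29458a6 is not among them, so fast-forward is not possible.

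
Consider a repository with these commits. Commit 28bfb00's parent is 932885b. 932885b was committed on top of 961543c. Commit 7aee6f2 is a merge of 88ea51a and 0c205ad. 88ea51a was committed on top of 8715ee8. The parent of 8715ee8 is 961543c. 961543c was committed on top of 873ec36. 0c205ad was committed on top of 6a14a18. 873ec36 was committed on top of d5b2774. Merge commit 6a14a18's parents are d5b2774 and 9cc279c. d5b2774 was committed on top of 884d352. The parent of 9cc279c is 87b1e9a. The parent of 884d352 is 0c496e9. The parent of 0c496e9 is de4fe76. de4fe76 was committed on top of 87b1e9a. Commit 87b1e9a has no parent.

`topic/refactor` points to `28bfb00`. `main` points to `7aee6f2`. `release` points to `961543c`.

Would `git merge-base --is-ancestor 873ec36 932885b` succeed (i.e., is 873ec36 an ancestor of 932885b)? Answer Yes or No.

Ancestors of 932885b (commits reachable by following parents): {0c496e9, 873ec36, 87b1e9a, 884d352, 932885b, 961543c, d5b2774, de4fe76}.
873ec36 is in that set, so it is an ancestor of 932885b.

Yes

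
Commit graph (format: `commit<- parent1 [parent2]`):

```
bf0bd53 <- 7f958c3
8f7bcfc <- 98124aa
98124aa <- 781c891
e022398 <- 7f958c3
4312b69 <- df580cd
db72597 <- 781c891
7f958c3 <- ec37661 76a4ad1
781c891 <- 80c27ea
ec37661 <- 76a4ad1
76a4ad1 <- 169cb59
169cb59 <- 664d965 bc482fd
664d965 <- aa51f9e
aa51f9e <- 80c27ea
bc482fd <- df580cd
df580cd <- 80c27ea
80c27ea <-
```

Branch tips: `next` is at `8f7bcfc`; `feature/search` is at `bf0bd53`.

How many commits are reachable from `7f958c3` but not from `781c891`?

8

Reachable from 7f958c3: {169cb59, 664d965, 76a4ad1, 7f958c3, 80c27ea, aa51f9e, bc482fd, df580cd, ec37661}.
Reachable from 781c891: {781c891, 80c27ea}.
In 7f958c3's history but not 781c891's: {169cb59, 664d965, 76a4ad1, 7f958c3, aa51f9e, bc482fd, df580cd, ec37661} — 8 commits.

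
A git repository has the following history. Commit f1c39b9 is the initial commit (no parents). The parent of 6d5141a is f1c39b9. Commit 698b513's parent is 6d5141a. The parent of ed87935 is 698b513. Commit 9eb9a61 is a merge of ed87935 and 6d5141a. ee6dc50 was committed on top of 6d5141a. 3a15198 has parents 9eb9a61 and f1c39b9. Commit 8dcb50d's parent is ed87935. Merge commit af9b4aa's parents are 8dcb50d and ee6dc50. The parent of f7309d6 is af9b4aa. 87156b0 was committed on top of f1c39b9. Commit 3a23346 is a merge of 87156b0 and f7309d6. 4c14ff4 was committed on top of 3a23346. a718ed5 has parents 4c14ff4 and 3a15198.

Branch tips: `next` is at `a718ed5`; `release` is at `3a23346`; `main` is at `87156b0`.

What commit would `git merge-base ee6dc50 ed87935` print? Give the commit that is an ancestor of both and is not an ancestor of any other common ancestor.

Ancestors of ee6dc50: {6d5141a, ee6dc50, f1c39b9}.
Ancestors of ed87935: {698b513, 6d5141a, ed87935, f1c39b9}.
Common ancestors: {6d5141a, f1c39b9}.
Among these, 6d5141a is not an ancestor of any other common ancestor — it is the merge base.

6d5141a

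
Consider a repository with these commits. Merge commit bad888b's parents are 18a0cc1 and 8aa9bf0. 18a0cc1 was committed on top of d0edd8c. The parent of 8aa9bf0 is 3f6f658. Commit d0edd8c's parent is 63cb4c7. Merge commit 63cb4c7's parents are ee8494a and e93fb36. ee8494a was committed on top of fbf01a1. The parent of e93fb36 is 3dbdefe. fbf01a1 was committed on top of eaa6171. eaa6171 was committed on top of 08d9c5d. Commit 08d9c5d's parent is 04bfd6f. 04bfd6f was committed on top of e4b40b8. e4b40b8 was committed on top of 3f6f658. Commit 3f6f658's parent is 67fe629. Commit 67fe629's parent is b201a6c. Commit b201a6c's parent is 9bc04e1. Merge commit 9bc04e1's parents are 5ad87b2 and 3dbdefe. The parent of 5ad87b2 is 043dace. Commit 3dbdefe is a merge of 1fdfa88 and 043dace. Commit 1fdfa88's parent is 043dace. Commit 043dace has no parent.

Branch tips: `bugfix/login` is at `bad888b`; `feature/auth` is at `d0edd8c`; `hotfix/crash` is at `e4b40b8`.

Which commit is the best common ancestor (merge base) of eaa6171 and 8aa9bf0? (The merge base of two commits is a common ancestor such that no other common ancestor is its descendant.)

3f6f658

Ancestors of eaa6171: {043dace, 04bfd6f, 08d9c5d, 1fdfa88, 3dbdefe, 3f6f658, 5ad87b2, 67fe629, 9bc04e1, b201a6c, e4b40b8, eaa6171}.
Ancestors of 8aa9bf0: {043dace, 1fdfa88, 3dbdefe, 3f6f658, 5ad87b2, 67fe629, 8aa9bf0, 9bc04e1, b201a6c}.
Common ancestors: {043dace, 1fdfa88, 3dbdefe, 3f6f658, 5ad87b2, 67fe629, 9bc04e1, b201a6c}.
Among these, 3f6f658 is not an ancestor of any other common ancestor — it is the merge base.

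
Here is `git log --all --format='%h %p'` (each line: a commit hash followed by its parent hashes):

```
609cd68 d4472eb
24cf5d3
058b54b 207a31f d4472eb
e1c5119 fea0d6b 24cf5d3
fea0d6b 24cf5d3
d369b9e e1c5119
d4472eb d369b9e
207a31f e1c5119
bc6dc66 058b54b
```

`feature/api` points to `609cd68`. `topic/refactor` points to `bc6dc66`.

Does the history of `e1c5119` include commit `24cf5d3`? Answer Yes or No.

Yes

Ancestors of e1c5119 (commits reachable by following parents): {24cf5d3, e1c5119, fea0d6b}.
24cf5d3 is in that set, so it is an ancestor of e1c5119.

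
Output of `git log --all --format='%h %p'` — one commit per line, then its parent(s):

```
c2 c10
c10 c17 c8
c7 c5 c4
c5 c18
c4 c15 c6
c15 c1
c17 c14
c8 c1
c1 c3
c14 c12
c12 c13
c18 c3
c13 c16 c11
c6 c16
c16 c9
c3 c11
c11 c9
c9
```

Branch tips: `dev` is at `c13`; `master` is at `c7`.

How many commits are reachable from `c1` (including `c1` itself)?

Walking parent pointers from c1: reachable set = {c1, c11, c3, c9}.
That is 4 commits.

4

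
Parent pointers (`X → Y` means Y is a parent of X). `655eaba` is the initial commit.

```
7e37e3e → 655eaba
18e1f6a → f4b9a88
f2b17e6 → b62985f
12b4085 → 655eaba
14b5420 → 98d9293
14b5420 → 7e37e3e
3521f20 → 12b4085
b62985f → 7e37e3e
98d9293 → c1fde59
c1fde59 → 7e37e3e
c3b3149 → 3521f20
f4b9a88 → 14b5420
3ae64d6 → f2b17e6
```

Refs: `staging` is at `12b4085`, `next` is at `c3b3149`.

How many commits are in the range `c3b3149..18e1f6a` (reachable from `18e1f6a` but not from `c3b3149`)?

6

Reachable from 18e1f6a: {14b5420, 18e1f6a, 655eaba, 7e37e3e, 98d9293, c1fde59, f4b9a88}.
Reachable from c3b3149: {12b4085, 3521f20, 655eaba, c3b3149}.
In 18e1f6a's history but not c3b3149's: {14b5420, 18e1f6a, 7e37e3e, 98d9293, c1fde59, f4b9a88} — 6 commits.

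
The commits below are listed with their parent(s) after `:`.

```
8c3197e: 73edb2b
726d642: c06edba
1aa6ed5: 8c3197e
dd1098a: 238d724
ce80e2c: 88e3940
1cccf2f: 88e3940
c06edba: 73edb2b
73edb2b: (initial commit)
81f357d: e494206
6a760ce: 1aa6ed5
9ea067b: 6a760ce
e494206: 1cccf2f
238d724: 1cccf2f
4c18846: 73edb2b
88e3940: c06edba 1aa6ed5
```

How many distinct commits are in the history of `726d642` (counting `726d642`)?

3

Walking parent pointers from 726d642: reachable set = {726d642, 73edb2b, c06edba}.
That is 3 commits.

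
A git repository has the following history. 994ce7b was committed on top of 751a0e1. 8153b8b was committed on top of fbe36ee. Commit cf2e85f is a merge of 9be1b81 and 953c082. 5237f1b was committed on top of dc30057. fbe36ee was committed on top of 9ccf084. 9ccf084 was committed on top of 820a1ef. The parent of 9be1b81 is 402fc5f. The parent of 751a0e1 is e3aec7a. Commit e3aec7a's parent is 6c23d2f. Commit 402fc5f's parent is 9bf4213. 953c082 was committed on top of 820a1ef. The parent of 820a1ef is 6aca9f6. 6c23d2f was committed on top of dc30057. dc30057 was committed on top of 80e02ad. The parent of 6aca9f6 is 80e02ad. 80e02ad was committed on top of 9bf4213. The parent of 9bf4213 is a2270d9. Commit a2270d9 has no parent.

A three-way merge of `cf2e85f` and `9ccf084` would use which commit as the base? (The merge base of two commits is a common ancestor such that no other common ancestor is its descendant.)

Ancestors of cf2e85f: {402fc5f, 6aca9f6, 80e02ad, 820a1ef, 953c082, 9be1b81, 9bf4213, a2270d9, cf2e85f}.
Ancestors of 9ccf084: {6aca9f6, 80e02ad, 820a1ef, 9bf4213, 9ccf084, a2270d9}.
Common ancestors: {6aca9f6, 80e02ad, 820a1ef, 9bf4213, a2270d9}.
Among these, 820a1ef is not an ancestor of any other common ancestor — it is the merge base.

820a1ef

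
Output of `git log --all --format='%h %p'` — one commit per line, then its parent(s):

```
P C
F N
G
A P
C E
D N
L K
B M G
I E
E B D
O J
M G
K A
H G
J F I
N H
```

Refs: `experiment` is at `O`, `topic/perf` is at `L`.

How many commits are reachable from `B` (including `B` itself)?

3

Walking parent pointers from B: reachable set = {B, G, M}.
That is 3 commits.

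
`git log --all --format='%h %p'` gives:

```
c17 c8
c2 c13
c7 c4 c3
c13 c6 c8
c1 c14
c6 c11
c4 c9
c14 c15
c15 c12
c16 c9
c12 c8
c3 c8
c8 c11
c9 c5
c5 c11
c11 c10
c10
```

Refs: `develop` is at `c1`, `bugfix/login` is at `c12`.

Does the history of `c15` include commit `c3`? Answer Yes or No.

Ancestors of c15: {c10, c11, c12, c15, c8}.
c3 is not in that set, so it is not an ancestor of c15.

No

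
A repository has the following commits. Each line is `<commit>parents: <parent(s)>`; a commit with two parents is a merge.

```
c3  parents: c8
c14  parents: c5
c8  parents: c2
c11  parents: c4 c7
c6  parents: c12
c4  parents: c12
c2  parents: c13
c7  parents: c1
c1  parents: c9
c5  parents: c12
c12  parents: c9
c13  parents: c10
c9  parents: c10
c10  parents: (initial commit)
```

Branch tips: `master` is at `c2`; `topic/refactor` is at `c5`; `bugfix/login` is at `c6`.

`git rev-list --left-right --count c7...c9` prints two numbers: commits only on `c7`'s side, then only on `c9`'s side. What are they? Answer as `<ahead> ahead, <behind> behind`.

Reachable from c7: {c1, c10, c7, c9}.
Reachable from c9: {c10, c9}.
Only in c7's history (ahead): {c1, c7} — 2.
Only in c9's history (behind): {} — 0.

2 ahead, 0 behind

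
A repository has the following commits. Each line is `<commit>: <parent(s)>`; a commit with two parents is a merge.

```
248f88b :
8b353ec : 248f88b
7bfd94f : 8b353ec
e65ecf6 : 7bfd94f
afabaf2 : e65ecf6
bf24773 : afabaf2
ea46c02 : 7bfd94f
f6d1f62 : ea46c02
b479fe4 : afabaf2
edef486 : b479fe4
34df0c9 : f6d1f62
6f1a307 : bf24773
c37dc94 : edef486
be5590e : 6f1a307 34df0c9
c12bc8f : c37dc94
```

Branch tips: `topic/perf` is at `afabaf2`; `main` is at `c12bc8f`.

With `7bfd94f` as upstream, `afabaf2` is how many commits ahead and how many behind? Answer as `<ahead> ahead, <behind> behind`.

2 ahead, 0 behind

Reachable from afabaf2: {248f88b, 7bfd94f, 8b353ec, afabaf2, e65ecf6}.
Reachable from 7bfd94f: {248f88b, 7bfd94f, 8b353ec}.
Only in afabaf2's history (ahead): {afabaf2, e65ecf6} — 2.
Only in 7bfd94f's history (behind): {} — 0.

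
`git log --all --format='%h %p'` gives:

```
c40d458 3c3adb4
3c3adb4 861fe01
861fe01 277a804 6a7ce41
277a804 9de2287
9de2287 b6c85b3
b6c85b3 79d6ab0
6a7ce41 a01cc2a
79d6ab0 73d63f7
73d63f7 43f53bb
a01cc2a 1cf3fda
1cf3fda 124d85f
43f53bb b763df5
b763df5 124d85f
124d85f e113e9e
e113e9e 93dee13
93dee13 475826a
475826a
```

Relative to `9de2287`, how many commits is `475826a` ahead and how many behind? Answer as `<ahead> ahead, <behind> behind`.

Reachable from 475826a: {475826a}.
Reachable from 9de2287: {124d85f, 43f53bb, 475826a, 73d63f7, 79d6ab0, 93dee13, 9de2287, b6c85b3, b763df5, e113e9e}.
Only in 475826a's history (ahead): {} — 0.
Only in 9de2287's history (behind): {124d85f, 43f53bb, 73d63f7, 79d6ab0, 93dee13, 9de2287, b6c85b3, b763df5, e113e9e} — 9.

0 ahead, 9 behind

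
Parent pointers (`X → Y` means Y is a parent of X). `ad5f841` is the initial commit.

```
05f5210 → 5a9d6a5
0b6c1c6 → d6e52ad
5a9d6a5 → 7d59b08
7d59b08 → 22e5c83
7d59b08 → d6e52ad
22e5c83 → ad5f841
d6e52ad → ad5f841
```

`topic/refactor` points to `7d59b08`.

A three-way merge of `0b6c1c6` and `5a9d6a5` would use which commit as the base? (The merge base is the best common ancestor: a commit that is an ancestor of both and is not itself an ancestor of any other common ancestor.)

d6e52ad

Ancestors of 0b6c1c6: {0b6c1c6, ad5f841, d6e52ad}.
Ancestors of 5a9d6a5: {22e5c83, 5a9d6a5, 7d59b08, ad5f841, d6e52ad}.
Common ancestors: {ad5f841, d6e52ad}.
Among these, d6e52ad is not an ancestor of any other common ancestor — it is the merge base.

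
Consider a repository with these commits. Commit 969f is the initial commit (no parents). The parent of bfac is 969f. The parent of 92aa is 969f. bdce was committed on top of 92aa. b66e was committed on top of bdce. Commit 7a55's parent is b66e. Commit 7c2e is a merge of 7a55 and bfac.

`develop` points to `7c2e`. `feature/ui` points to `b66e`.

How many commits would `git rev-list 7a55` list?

Walking parent pointers from 7a55: reachable set = {7a55, 92aa, 969f, b66e, bdce}.
That is 5 commits.

5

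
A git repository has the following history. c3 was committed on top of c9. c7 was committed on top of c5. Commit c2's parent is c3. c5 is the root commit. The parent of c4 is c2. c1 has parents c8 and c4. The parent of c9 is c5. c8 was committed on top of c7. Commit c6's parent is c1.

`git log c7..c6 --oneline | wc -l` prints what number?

7

Reachable from c6: {c1, c2, c3, c4, c5, c6, c7, c8, c9}.
Reachable from c7: {c5, c7}.
In c6's history but not c7's: {c1, c2, c3, c4, c6, c8, c9} — 7 commits.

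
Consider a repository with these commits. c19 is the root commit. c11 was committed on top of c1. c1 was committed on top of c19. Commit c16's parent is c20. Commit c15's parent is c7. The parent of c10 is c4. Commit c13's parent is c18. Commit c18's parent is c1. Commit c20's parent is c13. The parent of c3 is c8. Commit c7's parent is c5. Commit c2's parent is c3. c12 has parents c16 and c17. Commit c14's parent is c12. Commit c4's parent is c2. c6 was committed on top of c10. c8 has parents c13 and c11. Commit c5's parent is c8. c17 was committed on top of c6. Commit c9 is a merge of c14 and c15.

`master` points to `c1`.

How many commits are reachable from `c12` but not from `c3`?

Reachable from c12: {c1, c10, c11, c12, c13, c16, c17, c18, c19, c2, c20, c3, c4, c6, c8}.
Reachable from c3: {c1, c11, c13, c18, c19, c3, c8}.
In c12's history but not c3's: {c10, c12, c16, c17, c2, c20, c4, c6} — 8 commits.

8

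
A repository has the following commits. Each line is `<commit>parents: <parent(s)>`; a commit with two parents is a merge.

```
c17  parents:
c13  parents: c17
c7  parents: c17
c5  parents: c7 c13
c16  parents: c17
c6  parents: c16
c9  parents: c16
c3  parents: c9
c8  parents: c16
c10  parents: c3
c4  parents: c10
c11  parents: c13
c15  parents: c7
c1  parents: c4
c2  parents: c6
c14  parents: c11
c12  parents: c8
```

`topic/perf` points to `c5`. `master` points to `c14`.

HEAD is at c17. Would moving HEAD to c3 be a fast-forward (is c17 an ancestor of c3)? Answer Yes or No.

A fast-forward from c17 to c3 is possible iff c17 is an ancestor of c3.
Ancestors of c3: {c16, c17, c3, c9}.
c17 is among them, so fast-forward is possible.

Yes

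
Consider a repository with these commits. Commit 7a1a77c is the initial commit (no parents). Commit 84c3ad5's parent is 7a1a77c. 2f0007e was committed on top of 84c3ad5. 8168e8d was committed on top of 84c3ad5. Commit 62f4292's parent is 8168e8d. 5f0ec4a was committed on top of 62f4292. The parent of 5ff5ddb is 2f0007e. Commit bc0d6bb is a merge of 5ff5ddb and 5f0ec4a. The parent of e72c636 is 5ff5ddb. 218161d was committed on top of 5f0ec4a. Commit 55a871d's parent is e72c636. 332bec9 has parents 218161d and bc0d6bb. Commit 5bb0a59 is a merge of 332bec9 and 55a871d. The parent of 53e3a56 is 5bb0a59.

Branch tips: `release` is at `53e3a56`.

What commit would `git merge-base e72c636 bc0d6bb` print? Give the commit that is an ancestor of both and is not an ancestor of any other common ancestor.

5ff5ddb

Ancestors of e72c636: {2f0007e, 5ff5ddb, 7a1a77c, 84c3ad5, e72c636}.
Ancestors of bc0d6bb: {2f0007e, 5f0ec4a, 5ff5ddb, 62f4292, 7a1a77c, 8168e8d, 84c3ad5, bc0d6bb}.
Common ancestors: {2f0007e, 5ff5ddb, 7a1a77c, 84c3ad5}.
Among these, 5ff5ddb is not an ancestor of any other common ancestor — it is the merge base.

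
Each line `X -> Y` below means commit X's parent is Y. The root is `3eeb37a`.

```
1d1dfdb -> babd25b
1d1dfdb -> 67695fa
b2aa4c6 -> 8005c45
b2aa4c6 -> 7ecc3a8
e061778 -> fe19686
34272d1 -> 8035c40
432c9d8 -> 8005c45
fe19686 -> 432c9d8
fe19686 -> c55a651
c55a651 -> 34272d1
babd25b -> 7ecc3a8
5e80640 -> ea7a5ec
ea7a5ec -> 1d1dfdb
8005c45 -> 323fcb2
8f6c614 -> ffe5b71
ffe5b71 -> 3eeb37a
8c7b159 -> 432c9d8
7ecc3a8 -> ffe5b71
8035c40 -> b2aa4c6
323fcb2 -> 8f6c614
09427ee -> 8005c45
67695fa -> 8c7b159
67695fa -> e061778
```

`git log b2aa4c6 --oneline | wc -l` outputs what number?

Walking parent pointers from b2aa4c6: reachable set = {323fcb2, 3eeb37a, 7ecc3a8, 8005c45, 8f6c614, b2aa4c6, ffe5b71}.
That is 7 commits.

7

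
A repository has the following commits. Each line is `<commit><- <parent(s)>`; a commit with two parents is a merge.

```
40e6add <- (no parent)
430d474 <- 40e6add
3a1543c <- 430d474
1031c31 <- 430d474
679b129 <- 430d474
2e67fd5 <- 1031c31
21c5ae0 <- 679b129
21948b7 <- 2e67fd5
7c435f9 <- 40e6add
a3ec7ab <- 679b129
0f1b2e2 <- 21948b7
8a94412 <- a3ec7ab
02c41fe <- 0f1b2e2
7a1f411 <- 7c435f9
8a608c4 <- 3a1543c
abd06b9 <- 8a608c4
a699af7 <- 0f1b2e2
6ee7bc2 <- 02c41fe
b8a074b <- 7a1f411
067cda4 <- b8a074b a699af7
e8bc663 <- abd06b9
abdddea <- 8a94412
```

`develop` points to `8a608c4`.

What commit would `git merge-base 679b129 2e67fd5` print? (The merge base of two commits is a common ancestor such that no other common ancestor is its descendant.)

Ancestors of 679b129: {40e6add, 430d474, 679b129}.
Ancestors of 2e67fd5: {1031c31, 2e67fd5, 40e6add, 430d474}.
Common ancestors: {40e6add, 430d474}.
Among these, 430d474 is not an ancestor of any other common ancestor — it is the merge base.

430d474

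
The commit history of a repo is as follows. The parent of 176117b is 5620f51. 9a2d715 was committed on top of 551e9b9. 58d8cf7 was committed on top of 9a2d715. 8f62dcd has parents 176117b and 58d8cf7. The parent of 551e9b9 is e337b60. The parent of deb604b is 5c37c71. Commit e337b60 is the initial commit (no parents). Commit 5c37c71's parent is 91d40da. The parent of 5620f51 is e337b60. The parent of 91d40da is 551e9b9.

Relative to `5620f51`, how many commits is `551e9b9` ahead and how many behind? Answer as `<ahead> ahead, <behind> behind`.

Reachable from 551e9b9: {551e9b9, e337b60}.
Reachable from 5620f51: {5620f51, e337b60}.
Only in 551e9b9's history (ahead): {551e9b9} — 1.
Only in 5620f51's history (behind): {5620f51} — 1.

1 ahead, 1 behind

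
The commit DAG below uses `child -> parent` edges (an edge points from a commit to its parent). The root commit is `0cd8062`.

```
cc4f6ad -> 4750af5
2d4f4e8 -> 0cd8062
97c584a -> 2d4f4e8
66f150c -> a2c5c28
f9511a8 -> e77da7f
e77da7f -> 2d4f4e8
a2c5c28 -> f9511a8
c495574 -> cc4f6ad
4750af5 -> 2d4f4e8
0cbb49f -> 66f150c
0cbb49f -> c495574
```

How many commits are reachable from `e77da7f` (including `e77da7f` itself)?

3

Walking parent pointers from e77da7f: reachable set = {0cd8062, 2d4f4e8, e77da7f}.
That is 3 commits.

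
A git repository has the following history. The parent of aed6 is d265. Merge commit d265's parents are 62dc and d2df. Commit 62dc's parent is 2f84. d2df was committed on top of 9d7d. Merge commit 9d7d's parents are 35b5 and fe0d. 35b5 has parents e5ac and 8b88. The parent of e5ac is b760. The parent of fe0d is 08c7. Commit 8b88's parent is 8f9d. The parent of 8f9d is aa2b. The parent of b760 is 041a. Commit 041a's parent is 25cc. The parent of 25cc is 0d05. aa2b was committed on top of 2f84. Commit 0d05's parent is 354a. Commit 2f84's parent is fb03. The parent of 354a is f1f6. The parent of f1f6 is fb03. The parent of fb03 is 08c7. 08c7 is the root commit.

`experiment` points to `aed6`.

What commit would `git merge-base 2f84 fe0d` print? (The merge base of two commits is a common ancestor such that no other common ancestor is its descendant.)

08c7

Ancestors of 2f84: {08c7, 2f84, fb03}.
Ancestors of fe0d: {08c7, fe0d}.
Common ancestors: {08c7}.
The only common ancestor is 08c7, so it is the merge base.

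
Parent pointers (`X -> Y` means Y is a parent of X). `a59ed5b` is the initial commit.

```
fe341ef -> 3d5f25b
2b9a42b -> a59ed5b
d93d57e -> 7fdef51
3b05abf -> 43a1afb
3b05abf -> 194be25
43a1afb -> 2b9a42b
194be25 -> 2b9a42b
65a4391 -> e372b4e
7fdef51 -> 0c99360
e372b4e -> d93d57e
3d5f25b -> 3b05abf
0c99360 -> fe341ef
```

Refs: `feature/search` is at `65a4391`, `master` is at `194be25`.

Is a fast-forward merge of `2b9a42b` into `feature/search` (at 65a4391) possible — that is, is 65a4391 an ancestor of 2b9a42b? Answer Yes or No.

No

A fast-forward from 65a4391 to 2b9a42b is possible iff 65a4391 is an ancestor of 2b9a42b.
Ancestors of 2b9a42b: {2b9a42b, a59ed5b}.
65a4391 is not among them, so fast-forward is not possible.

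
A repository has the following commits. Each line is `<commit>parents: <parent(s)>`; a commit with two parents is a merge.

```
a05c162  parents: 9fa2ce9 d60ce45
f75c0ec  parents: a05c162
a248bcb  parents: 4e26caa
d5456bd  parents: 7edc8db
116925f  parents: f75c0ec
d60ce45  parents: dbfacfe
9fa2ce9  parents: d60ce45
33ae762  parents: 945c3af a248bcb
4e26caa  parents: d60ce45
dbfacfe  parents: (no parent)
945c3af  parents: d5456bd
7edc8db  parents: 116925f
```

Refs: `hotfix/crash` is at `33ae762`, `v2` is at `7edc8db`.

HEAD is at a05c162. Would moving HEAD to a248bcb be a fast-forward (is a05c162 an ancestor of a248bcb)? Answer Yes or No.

No

A fast-forward from a05c162 to a248bcb is possible iff a05c162 is an ancestor of a248bcb.
Ancestors of a248bcb: {4e26caa, a248bcb, d60ce45, dbfacfe}.
a05c162 is not among them, so fast-forward is not possible.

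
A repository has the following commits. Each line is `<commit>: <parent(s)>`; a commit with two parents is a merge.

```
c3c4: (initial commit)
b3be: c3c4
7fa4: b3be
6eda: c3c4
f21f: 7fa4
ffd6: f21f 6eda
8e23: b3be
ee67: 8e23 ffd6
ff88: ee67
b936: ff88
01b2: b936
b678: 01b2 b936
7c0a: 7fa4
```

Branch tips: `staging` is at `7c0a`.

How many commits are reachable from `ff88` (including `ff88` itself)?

9

Walking parent pointers from ff88: reachable set = {6eda, 7fa4, 8e23, b3be, c3c4, ee67, f21f, ff88, ffd6}.
That is 9 commits.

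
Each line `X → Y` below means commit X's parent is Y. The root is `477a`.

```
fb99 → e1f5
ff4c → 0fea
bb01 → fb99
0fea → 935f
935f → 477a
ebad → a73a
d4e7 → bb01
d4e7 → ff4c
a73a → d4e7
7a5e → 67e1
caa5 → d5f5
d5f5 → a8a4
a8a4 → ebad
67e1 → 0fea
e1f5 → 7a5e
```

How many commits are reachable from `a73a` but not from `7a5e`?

Reachable from a73a: {0fea, 477a, 67e1, 7a5e, 935f, a73a, bb01, d4e7, e1f5, fb99, ff4c}.
Reachable from 7a5e: {0fea, 477a, 67e1, 7a5e, 935f}.
In a73a's history but not 7a5e's: {a73a, bb01, d4e7, e1f5, fb99, ff4c} — 6 commits.

6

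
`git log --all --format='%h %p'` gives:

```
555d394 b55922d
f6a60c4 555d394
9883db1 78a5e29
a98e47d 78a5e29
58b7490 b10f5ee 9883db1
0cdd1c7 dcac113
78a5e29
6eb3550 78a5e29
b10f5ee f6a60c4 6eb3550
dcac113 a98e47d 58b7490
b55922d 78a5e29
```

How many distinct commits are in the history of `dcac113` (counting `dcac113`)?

Walking parent pointers from dcac113: reachable set = {555d394, 58b7490, 6eb3550, 78a5e29, 9883db1, a98e47d, b10f5ee, b55922d, dcac113, f6a60c4}.
That is 10 commits.

10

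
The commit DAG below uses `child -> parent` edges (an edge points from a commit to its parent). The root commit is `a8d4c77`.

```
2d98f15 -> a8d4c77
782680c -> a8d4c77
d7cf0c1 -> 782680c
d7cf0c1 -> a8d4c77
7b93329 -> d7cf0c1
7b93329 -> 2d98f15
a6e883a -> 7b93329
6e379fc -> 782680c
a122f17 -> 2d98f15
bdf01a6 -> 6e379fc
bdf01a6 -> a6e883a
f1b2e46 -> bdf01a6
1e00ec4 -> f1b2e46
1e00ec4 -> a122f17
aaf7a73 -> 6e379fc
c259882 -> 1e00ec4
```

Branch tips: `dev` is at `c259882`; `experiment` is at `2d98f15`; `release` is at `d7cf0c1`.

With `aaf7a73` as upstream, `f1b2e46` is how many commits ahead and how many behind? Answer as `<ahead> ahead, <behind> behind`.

6 ahead, 1 behind

Reachable from f1b2e46: {2d98f15, 6e379fc, 782680c, 7b93329, a6e883a, a8d4c77, bdf01a6, d7cf0c1, f1b2e46}.
Reachable from aaf7a73: {6e379fc, 782680c, a8d4c77, aaf7a73}.
Only in f1b2e46's history (ahead): {2d98f15, 7b93329, a6e883a, bdf01a6, d7cf0c1, f1b2e46} — 6.
Only in aaf7a73's history (behind): {aaf7a73} — 1.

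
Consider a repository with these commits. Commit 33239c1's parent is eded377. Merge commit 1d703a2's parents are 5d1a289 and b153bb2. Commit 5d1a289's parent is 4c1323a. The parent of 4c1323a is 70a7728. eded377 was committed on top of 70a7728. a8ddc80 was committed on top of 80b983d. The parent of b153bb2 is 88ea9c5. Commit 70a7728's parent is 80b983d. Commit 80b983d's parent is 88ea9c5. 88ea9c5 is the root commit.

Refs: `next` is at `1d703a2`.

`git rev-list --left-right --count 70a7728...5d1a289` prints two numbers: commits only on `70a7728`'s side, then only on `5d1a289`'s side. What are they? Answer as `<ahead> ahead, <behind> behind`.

0 ahead, 2 behind

Reachable from 70a7728: {70a7728, 80b983d, 88ea9c5}.
Reachable from 5d1a289: {4c1323a, 5d1a289, 70a7728, 80b983d, 88ea9c5}.
Only in 70a7728's history (ahead): {} — 0.
Only in 5d1a289's history (behind): {4c1323a, 5d1a289} — 2.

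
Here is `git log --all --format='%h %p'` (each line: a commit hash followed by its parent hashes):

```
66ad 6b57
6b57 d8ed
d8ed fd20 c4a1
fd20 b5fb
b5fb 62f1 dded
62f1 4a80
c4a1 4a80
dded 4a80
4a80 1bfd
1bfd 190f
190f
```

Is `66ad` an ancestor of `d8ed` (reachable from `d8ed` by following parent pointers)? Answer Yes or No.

Ancestors of d8ed: {190f, 1bfd, 4a80, 62f1, b5fb, c4a1, d8ed, dded, fd20}.
66ad is not in that set, so it is not an ancestor of d8ed.

No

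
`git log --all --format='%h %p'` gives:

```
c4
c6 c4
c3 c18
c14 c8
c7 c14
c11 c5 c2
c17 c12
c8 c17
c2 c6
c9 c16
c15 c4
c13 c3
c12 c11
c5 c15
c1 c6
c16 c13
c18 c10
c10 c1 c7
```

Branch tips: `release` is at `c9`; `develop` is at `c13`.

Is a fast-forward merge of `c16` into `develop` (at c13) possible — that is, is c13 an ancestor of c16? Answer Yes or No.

Yes

A fast-forward from c13 to c16 is possible iff c13 is an ancestor of c16.
Ancestors of c16: {c1, c10, c11, c12, c13, c14, c15, c16, c17, c18, c2, c3, c4, c5, c6, c7, c8}.
c13 is among them, so fast-forward is possible.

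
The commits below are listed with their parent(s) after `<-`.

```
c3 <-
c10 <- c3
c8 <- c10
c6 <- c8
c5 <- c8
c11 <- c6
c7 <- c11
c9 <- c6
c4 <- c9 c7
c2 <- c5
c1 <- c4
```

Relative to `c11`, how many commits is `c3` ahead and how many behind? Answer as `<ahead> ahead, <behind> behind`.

Reachable from c3: {c3}.
Reachable from c11: {c10, c11, c3, c6, c8}.
Only in c3's history (ahead): {} — 0.
Only in c11's history (behind): {c10, c11, c6, c8} — 4.

0 ahead, 4 behind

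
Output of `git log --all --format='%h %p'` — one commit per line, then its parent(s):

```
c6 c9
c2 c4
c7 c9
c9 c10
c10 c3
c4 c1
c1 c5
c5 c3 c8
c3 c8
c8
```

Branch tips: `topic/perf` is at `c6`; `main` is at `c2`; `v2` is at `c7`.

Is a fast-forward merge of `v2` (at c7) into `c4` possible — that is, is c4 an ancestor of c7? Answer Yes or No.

No

A fast-forward from c4 to c7 is possible iff c4 is an ancestor of c7.
Ancestors of c7: {c10, c3, c7, c8, c9}.
c4 is not among them, so fast-forward is not possible.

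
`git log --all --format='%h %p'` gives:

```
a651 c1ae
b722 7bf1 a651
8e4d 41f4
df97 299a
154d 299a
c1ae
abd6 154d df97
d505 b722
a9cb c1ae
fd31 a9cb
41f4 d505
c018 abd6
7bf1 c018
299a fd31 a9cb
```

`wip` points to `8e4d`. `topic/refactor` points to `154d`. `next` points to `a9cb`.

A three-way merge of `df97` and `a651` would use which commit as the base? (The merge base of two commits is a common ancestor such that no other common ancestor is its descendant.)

Ancestors of df97: {299a, a9cb, c1ae, df97, fd31}.
Ancestors of a651: {a651, c1ae}.
Common ancestors: {c1ae}.
The only common ancestor is c1ae, so it is the merge base.

c1ae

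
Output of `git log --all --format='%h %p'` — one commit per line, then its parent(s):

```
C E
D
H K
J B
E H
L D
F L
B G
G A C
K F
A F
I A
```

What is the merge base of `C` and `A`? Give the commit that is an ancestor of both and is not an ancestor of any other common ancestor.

F

Ancestors of C: {C, D, E, F, H, K, L}.
Ancestors of A: {A, D, F, L}.
Common ancestors: {D, F, L}.
Among these, F is not an ancestor of any other common ancestor — it is the merge base.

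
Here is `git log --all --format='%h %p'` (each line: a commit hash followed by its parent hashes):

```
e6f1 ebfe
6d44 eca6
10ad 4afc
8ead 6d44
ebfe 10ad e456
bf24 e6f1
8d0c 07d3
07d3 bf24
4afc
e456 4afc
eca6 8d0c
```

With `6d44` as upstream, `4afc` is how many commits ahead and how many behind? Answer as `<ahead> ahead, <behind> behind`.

0 ahead, 9 behind

Reachable from 4afc: {4afc}.
Reachable from 6d44: {07d3, 10ad, 4afc, 6d44, 8d0c, bf24, e456, e6f1, ebfe, eca6}.
Only in 4afc's history (ahead): {} — 0.
Only in 6d44's history (behind): {07d3, 10ad, 6d44, 8d0c, bf24, e456, e6f1, ebfe, eca6} — 9.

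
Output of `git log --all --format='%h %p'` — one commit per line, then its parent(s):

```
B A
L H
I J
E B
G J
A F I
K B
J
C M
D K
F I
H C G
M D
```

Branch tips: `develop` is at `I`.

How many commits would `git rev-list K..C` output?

Reachable from C: {A, B, C, D, F, I, J, K, M}.
Reachable from K: {A, B, F, I, J, K}.
In C's history but not K's: {C, D, M} — 3 commits.

3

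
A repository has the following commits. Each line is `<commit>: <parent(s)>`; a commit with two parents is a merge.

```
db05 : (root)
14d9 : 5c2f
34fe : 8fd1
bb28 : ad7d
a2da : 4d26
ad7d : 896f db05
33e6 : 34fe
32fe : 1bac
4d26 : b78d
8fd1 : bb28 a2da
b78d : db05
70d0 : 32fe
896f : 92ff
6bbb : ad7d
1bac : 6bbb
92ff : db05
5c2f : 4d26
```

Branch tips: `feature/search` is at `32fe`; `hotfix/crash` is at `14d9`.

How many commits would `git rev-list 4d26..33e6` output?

Reachable from 33e6: {33e6, 34fe, 4d26, 896f, 8fd1, 92ff, a2da, ad7d, b78d, bb28, db05}.
Reachable from 4d26: {4d26, b78d, db05}.
In 33e6's history but not 4d26's: {33e6, 34fe, 896f, 8fd1, 92ff, a2da, ad7d, bb28} — 8 commits.

8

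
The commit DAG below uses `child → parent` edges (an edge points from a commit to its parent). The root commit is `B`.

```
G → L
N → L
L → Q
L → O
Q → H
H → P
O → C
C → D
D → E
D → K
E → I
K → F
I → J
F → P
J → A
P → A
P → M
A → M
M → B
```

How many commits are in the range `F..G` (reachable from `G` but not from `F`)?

11

Reachable from G: {A, B, C, D, E, F, G, H, I, J, K, L, M, O, P, Q}.
Reachable from F: {A, B, F, M, P}.
In G's history but not F's: {C, D, E, G, H, I, J, K, L, O, Q} — 11 commits.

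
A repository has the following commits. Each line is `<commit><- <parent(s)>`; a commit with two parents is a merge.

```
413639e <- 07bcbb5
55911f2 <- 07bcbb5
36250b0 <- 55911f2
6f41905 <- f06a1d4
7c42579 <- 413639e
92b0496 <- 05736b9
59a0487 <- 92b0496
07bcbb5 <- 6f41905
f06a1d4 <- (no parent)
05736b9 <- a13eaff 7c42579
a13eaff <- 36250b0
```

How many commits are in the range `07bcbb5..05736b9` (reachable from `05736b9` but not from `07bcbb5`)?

6

Reachable from 05736b9: {05736b9, 07bcbb5, 36250b0, 413639e, 55911f2, 6f41905, 7c42579, a13eaff, f06a1d4}.
Reachable from 07bcbb5: {07bcbb5, 6f41905, f06a1d4}.
In 05736b9's history but not 07bcbb5's: {05736b9, 36250b0, 413639e, 55911f2, 7c42579, a13eaff} — 6 commits.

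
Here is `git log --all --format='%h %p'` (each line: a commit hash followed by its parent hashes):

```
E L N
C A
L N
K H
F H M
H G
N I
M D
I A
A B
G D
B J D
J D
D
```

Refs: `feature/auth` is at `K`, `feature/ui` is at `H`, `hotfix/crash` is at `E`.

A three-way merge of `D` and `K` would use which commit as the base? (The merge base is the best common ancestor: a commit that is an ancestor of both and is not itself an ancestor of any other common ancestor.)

Ancestors of D: {D}.
Ancestors of K: {D, G, H, K}.
Common ancestors: {D}.
The only common ancestor is D, so it is the merge base.

D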